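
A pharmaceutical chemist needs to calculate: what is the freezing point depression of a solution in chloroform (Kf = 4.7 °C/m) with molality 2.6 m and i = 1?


ΔTf = Kf × m × i
= 4.7 × 2.6 × 1
= 12.22 °C

12.22 °C


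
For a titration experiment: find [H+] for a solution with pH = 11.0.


[H+] = 10^(-pH) = 10^(-11.0)
= 1.0×10^-11 M

1.0×10^-11 M


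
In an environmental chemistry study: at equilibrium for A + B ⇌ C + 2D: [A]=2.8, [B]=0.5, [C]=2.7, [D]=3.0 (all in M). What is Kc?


Kc = [C][D]^2/([A][B])
= (2.7^1 × 3.0^2)/(2.8^1 × 0.5^1)
= 24.3/1.4
= 17.36

17.36


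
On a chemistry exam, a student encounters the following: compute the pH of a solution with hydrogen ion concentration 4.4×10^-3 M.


pH = -log10([H+]) = -log10(4.4×10^-3)
= 3 - log10(4.4)
= 3 - 0.64
= 2.36

2.36


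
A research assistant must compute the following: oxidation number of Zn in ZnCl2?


Zn is +2
Oxidation number: +2

+2


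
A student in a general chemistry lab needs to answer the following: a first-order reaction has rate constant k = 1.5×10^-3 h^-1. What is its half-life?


t½ = ln2/k = 0.693147/(1.5×10^-3 h^-1)
= 462.1 h

462.1 h


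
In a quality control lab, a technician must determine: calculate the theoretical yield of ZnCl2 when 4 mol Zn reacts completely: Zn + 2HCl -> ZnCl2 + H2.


Mole ratio ZnCl2:Zn = 1:1
n(ZnCl2) = 4 × 1/1 = 4.000 mol
mass = 4.000 × 136.28 = 545.12 g

545.12 g


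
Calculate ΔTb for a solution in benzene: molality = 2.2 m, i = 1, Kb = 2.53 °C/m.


ΔTb = Kb × m × i
= 2.53 × 2.2 × 1
= 5.566 °C

5.566 °C


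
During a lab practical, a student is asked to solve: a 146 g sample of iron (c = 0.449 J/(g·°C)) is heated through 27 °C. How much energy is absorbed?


q = mcΔT = 146 × 0.449 × 27
= 1769.96 J

1769.96 J


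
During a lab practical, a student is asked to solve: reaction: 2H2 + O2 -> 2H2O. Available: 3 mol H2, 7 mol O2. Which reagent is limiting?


Mole ratio available / coefficient:
  H2: 3/2 = 1.500
  O2: 7/1 = 7.000
Smaller ratio is limiting.

H2


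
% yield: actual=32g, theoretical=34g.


% yield = actual/theoretical × 100
= 32/34 × 100
= 94.12%

94.12%


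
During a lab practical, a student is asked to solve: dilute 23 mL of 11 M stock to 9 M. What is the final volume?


C1V1 = C2V2
11 × 23 = 9 × V2
V2 = 253/9 = 28.11 mL

28.11 mL


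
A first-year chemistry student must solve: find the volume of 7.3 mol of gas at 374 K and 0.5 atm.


PV = nRT  (R = 0.08206 L·atm/(mol·K))
V = nRT/P = 7.3×0.08206×374/0.5
= 448.08 L

448.08 L


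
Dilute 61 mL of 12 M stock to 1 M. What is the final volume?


C1V1 = C2V2
12 × 61 = 1 × V2
V2 = 732/1 = 732.0 mL

732.0 mL


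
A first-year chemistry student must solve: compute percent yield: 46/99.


% yield = actual/theoretical × 100
= 46/99 × 100
= 46.46%

46.46%


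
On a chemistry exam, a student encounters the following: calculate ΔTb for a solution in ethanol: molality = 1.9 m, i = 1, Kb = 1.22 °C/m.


ΔTb = Kb × m × i
= 1.22 × 1.9 × 1
= 2.318 °C

2.318 °C


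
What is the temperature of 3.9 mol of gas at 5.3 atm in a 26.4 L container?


PV = nRT  (R = 0.08206 L·atm/(mol·K))
T = PV/(nR) = 5.3×26.4/(3.9×0.08206)
= 139.92/0.320034
= 437.20 K

437.20 K


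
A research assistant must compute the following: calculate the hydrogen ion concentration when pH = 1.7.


[H+] = 10^(-pH) = 10^(-1.7)
= 2.0×10^-2 M

2.0×10^-2 M


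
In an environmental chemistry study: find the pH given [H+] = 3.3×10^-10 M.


pH = -log10([H+]) = -log10(3.3×10^-10)
= 10 - log10(3.3)
= 10 - 0.52
= 9.48

9.48


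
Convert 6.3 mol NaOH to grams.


M(NaOH) = 40.0 g/mol
mass = n × M = 6.3 × 40.0 = 252.00 g

252.00 g


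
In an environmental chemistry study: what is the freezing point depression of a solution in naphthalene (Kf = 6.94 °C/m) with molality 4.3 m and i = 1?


ΔTf = Kf × m × i
= 6.94 × 4.3 × 1
= 29.842 °C

29.842 °C


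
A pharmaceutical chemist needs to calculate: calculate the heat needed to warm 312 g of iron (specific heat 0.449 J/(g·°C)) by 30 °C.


q = mcΔT = 312 × 0.449 × 30
= 4202.64 J

4202.64 J


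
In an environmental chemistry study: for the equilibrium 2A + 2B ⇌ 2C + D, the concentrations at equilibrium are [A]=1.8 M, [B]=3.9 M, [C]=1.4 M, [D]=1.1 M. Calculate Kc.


Kc = [C]^2[D]/([A]^2[B]^2)
= (1.4^2 × 1.1^1)/(1.8^2 × 3.9^2)
= 2.156/49.2804
= 0.04375

0.04375


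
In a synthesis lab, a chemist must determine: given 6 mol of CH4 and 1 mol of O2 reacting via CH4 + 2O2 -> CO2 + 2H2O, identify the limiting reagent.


Mole ratio available / coefficient:
  CH4: 6/1 = 6.000
  O2: 1/2 = 0.500
Smaller ratio is limiting.

O2


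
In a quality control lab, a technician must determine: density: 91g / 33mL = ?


ρ = mass/volume
= 91/33
= 2.758 g/mL

2.758 g/mL


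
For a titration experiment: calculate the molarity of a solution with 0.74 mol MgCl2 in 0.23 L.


M = n/V = 0.74/0.23 = 3.217 mol/L

3.217 M


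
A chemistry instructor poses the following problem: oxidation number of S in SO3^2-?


x + 3(-2) = -2, so x = +4
Oxidation number: +4

+4


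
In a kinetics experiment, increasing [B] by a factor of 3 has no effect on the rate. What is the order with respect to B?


rate ∝ [B]^n
rate ∝ [B]^0
Order in B: 0

0


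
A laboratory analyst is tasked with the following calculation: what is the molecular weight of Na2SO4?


M(Na2SO4) = 2×22.99 + 1×32.07 + 4×16.0
= 45.98 + 32.07 + 64.0
= 142.05 g/mol

142.05 g/mol


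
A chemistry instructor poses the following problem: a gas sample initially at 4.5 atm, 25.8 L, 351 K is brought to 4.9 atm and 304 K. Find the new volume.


P1V1/T1 = P2V2/T2
V2 = P1V1T2/(T1P2)
= 4.5×25.8×304/(351×4.9)
= 20.521 L

20.521 L


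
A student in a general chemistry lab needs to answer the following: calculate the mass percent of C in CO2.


M(CO2) = 1×12.01 + 2×16.0 = 44.01 g/mol
Mass of C = 1 × 12.01 = 12.01 g/mol
% C = 12.01/44.01 × 100 = 27.29%

27.29%


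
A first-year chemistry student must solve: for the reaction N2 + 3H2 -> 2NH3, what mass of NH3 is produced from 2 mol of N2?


Mole ratio NH3:N2 = 2:1
n(NH3) = 2 × 2/1 = 4.000 mol
mass = 4.000 × 17.03 = 68.12 g

68.12 g


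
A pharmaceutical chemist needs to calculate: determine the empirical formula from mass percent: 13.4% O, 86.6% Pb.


Assume 100 g sample. Moles of each element:
  O: 13.4/16.0 = 0.838 mol
  Pb: 86.6/207.2 = 0.418 mol
Divide by smallest (0.418):
  O: 0.838/0.418 = 2.0
  Pb: 0.418/0.418 = 1.0
Empirical formula: PbO2

PbO2


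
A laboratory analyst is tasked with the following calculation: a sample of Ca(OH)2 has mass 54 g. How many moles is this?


M(Ca(OH)2) = 74.1 g/mol
n = mass/M = 54/74.1 = 0.7287 mol

0.7287 mol


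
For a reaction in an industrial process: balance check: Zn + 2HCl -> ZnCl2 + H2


Equation: Zn + 2HCl -> ZnCl2 + H2
Check atoms: Cl: 2=2, H: 2=2, Zn: 1=1
Balanced

Yes, balanced


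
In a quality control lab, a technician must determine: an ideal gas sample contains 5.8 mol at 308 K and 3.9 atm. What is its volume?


PV = nRT  (R = 0.08206 L·atm/(mol·K))
V = nRT/P = 5.8×0.08206×308/3.9
= 37.588 L

37.588 L


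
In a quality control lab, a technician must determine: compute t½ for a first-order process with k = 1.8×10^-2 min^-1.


t½ = ln2/k = 0.693147/(1.8×10^-2 min^-1)
= 38.51 min

38.51 min


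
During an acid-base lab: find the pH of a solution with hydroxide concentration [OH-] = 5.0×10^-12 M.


pOH = -log10([OH-]) = -log10(5.0×10^-12)
= 12 - log10(5.0) = 11.3
pH = 14 - pOH = 14 - 11.3 = 2.7

2.7


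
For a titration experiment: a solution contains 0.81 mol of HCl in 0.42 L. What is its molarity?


M = n/V = 0.81/0.42 = 1.929 mol/L

1.929 M


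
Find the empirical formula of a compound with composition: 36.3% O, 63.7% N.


Assume 100 g sample. Moles of each element:
  O: 36.3/16.0 = 2.269 mol
  N: 63.7/14.01 = 4.547 mol
Divide by smallest (2.269):
  O: 2.269/2.269 = 1.0
  N: 4.547/2.269 = 2.0
Empirical formula: N2O

N2O


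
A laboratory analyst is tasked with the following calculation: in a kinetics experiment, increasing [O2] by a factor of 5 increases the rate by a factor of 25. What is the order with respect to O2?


rate ∝ [O2]^n
5^n = 25 → n = 2
Order in O2: 2

2


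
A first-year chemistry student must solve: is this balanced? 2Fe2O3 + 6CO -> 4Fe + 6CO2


Equation: 2Fe2O3 + 6CO -> 4Fe + 6CO2
Check atoms: C: 6=6, Fe: 4=4, O: 12=12
Balanced

Yes, balanced


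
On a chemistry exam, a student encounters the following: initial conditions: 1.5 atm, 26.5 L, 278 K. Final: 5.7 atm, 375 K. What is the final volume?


P1V1/T1 = P2V2/T2
V2 = P1V1T2/(T1P2)
= 1.5×26.5×375/(278×5.7)
= 9.407 L

9.407 L


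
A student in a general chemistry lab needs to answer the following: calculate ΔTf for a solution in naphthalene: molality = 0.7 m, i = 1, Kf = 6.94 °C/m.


ΔTf = Kf × m × i
= 6.94 × 0.7 × 1
= 4.858 °C

4.858 °C


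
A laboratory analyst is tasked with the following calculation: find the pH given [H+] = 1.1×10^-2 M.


pH = -log10([H+]) = -log10(1.1×10^-2)
= 2 - log10(1.1)
= 2 - 0.04
= 1.96

1.96


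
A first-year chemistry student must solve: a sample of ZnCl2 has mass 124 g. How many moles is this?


M(ZnCl2) = 136.28 g/mol
n = mass/M = 124/136.28 = 0.9099 mol

0.9099 mol


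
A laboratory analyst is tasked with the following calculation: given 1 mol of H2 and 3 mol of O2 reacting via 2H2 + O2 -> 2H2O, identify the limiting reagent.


Mole ratio available / coefficient:
  H2: 1/2 = 0.500
  O2: 3/1 = 3.000
Smaller ratio is limiting.

H2


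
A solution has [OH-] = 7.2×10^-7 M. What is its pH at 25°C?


pOH = -log10([OH-]) = -log10(7.2×10^-7)
= 7 - log10(7.2) = 6.14
pH = 14 - pOH = 14 - 6.14 = 7.86

7.86


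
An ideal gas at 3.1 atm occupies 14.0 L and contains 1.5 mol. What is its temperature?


PV = nRT  (R = 0.08206 L·atm/(mol·K))
T = PV/(nR) = 3.1×14.0/(1.5×0.08206)
= 43.40/0.123090
= 352.59 K

352.59 K


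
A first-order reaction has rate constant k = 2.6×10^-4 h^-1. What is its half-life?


t½ = ln2/k = 0.693147/(2.6×10^-4 h^-1)
= 2666 h

2666 h


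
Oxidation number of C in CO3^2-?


x + 3(-2) = -2, so x = +4
Oxidation number: +4

+4


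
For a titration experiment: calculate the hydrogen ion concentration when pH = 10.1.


[H+] = 10^(-pH) = 10^(-10.1)
= 7.94×10^-11 M

7.94×10^-11 M


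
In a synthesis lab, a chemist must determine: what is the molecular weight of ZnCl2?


M(ZnCl2) = 1×65.38 + 2×35.45
= 65.38 + 70.9
= 136.28 g/mol

136.28 g/mol


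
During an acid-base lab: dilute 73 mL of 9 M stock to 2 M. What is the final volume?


C1V1 = C2V2
9 × 73 = 2 × V2
V2 = 657/2 = 328.5 mL

328.5 mL


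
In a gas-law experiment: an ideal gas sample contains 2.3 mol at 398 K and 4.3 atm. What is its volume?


PV = nRT  (R = 0.08206 L·atm/(mol·K))
V = nRT/P = 2.3×0.08206×398/4.3
= 17.469 L

17.469 L


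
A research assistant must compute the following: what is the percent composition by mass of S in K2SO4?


M(K2SO4) = 2×39.1 + 1×32.07 + 4×16.0 = 174.27 g/mol
Mass of S = 1 × 32.07 = 32.07 g/mol
% S = 32.07/174.27 × 100 = 18.40%

18.40%


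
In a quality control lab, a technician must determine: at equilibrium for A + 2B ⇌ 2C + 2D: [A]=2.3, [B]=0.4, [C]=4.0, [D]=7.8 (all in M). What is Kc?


Kc = [C]^2[D]^2/([A][B]^2)
= (4.0^2 × 7.8^2)/(2.3^1 × 0.4^2)
= 973.44/0.368
= 2645

2645


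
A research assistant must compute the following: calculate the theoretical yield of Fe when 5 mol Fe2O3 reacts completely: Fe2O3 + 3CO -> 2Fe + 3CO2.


Mole ratio Fe:Fe2O3 = 2:1
n(Fe) = 5 × 2/1 = 10.000 mol
mass = 10.000 × 55.85 = 558.5 g

558.5 g


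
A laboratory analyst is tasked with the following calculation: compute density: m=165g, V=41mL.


ρ = mass/volume
= 165/41
= 4.024 g/mL

4.024 g/mL


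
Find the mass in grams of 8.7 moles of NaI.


M(NaI) = 149.89 g/mol
mass = n × M = 8.7 × 149.89 = 1304.04 g

1304.04 g


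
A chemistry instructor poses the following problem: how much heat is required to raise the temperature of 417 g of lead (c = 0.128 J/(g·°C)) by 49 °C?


q = mcΔT = 417 × 0.128 × 49
= 2615.42 J

2615.42 J


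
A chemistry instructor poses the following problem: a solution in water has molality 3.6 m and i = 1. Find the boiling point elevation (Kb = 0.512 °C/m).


ΔTb = Kb × m × i
= 0.512 × 3.6 × 1
= 1.8432 °C

1.8432 °C


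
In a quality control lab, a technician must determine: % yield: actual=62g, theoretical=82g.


% yield = actual/theoretical × 100
= 62/82 × 100
= 75.61%

75.61%


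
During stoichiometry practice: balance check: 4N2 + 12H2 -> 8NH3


Equation: 4N2 + 12H2 -> 8NH3
Check atoms: H: 24=24, N: 8=8
Balanced

Yes, balanced


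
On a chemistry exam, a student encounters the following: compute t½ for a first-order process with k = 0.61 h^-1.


t½ = ln2/k = 0.693147/(0.61 h^-1)
= 1.136 h

1.136 h


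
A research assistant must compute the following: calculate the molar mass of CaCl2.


M(CaCl2) = 1×40.08 + 2×35.45
= 40.08 + 70.9
= 110.98 g/mol

110.98 g/mol


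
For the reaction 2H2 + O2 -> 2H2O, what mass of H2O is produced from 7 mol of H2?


Mole ratio H2O:H2 = 2:2
n(H2O) = 7 × 2/2 = 7.000 mol
mass = 7.000 × 18.02 = 126.14 g

126.14 g


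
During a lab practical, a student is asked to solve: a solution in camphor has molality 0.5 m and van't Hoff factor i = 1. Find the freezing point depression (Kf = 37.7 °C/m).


ΔTf = Kf × m × i
= 37.7 × 0.5 × 1
= 18.85 °C

18.85 °C


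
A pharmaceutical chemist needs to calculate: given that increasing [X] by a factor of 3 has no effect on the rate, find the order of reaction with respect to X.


rate ∝ [X]^n
rate ∝ [X]^0
Order in X: 0

0


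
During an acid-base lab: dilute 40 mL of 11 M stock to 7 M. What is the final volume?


C1V1 = C2V2
11 × 40 = 7 × V2
V2 = 440/7 = 62.86 mL

62.86 mL


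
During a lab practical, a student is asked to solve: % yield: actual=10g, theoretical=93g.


% yield = actual/theoretical × 100
= 10/93 × 100
= 10.75%

10.75%


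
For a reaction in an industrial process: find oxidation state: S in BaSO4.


(+2) + x + 4(-2) = 0, so x = +6
Oxidation number: +6

+6


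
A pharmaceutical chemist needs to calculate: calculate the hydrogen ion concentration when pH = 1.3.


[H+] = 10^(-pH) = 10^(-1.3)
= 5.01×10^-2 M

5.01×10^-2 M


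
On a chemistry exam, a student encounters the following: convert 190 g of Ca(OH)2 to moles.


M(Ca(OH)2) = 74.1 g/mol
n = mass/M = 190/74.1 = 2.5641 mol

2.5641 mol


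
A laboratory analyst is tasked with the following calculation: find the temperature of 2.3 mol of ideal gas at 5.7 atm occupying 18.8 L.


PV = nRT  (R = 0.08206 L·atm/(mol·K))
T = PV/(nR) = 5.7×18.8/(2.3×0.08206)
= 107.16/0.188738
= 567.77 K

567.77 K


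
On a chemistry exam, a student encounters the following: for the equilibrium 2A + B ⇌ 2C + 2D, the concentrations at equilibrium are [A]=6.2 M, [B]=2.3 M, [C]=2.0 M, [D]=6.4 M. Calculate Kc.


Kc = [C]^2[D]^2/([A]^2[B])
= (2.0^2 × 6.4^2)/(6.2^2 × 2.3^1)
= 163.84/88.412
= 1.853

1.853


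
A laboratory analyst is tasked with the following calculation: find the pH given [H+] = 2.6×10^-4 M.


pH = -log10([H+]) = -log10(2.6×10^-4)
= 4 - log10(2.6)
= 4 - 0.41
= 3.59

3.59


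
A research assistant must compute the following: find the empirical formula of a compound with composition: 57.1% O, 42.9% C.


Assume 100 g sample. Moles of each element:
  O: 57.1/16.0 = 3.569 mol
  C: 42.9/12.01 = 3.572 mol
Divide by smallest (3.569):
  O: 3.569/3.569 = 1.0
  C: 3.572/3.569 = 1.0
Empirical formula: CO

CO


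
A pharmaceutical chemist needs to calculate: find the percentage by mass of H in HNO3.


M(HNO3) = 1×1.008 + 1×14.01 + 3×16.0 = 63.018 g/mol
Mass of H = 1 × 1.008 = 1.008 g/mol
% H = 1.008/63.018 × 100 = 1.60%

1.60%


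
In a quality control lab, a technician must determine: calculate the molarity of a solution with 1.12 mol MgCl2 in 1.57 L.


M = n/V = 1.12/1.57 = 0.713 mol/L

0.713 M


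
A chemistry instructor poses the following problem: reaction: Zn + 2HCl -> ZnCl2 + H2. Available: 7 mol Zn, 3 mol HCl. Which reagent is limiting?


Mole ratio available / coefficient:
  Zn: 7/1 = 7.000
  HCl: 3/2 = 1.500
Smaller ratio is limiting.

HCl


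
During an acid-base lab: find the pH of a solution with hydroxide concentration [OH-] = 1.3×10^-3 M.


pOH = -log10([OH-]) = -log10(1.3×10^-3)
= 3 - log10(1.3) = 2.89
pH = 14 - pOH = 14 - 2.89 = 11.11

11.11


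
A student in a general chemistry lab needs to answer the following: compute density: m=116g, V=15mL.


ρ = mass/volume
= 116/15
= 7.733 g/mL

7.733 g/mL


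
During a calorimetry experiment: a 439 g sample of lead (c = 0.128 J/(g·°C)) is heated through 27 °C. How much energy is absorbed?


q = mcΔT = 439 × 0.128 × 27
= 1517.18 J

1517.18 J


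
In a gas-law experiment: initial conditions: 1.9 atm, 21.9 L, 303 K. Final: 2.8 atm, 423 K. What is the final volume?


P1V1/T1 = P2V2/T2
V2 = P1V1T2/(T1P2)
= 1.9×21.9×423/(303×2.8)
= 20.746 L

20.746 L


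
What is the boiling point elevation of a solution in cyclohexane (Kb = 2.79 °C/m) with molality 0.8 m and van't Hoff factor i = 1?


ΔTb = Kb × m × i
= 2.79 × 0.8 × 1
= 2.232 °C

2.232 °C


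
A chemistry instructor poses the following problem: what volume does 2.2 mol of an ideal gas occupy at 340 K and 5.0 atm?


PV = nRT  (R = 0.08206 L·atm/(mol·K))
V = nRT/P = 2.2×0.08206×340/5.0
= 12.276 L

12.276 L


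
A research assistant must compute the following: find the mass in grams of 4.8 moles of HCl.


M(HCl) = 36.46 g/mol
mass = n × M = 4.8 × 36.46 = 175.01 g

175.01 g


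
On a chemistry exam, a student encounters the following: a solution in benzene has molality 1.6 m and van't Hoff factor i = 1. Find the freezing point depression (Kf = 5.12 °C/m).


ΔTf = Kf × m × i
= 5.12 × 1.6 × 1
= 8.192 °C

8.192 °C


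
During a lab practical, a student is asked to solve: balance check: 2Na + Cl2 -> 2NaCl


Equation: 2Na + Cl2 -> 2NaCl
Check atoms: Cl: 2=2, Na: 2=2
Balanced

Yes, balanced


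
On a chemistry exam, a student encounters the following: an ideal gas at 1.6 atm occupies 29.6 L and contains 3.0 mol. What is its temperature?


PV = nRT  (R = 0.08206 L·atm/(mol·K))
T = PV/(nR) = 1.6×29.6/(3.0×0.08206)
= 47.36/0.246180
= 192.38 K

192.38 K


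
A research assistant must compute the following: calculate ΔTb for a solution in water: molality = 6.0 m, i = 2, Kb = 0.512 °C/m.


ΔTb = Kb × m × i
= 0.512 × 6.0 × 2
= 6.144 °C

6.144 °C


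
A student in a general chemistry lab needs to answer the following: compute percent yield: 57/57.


% yield = actual/theoretical × 100
= 57/57 × 100
= 100.0%

100.0%


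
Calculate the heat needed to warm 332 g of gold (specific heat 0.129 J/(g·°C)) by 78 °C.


q = mcΔT = 332 × 0.129 × 78
= 3340.58 J

3340.58 J


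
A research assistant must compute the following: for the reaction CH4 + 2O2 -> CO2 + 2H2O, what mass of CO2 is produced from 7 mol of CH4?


Mole ratio CO2:CH4 = 1:1
n(CO2) = 7 × 1/1 = 7.000 mol
mass = 7.000 × 44.01 = 308.07 g

308.07 g


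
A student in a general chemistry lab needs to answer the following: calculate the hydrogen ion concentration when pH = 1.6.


[H+] = 10^(-pH) = 10^(-1.6)
= 2.51×10^-2 M

2.51×10^-2 M


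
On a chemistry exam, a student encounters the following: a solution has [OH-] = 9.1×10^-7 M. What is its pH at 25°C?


pOH = -log10([OH-]) = -log10(9.1×10^-7)
= 7 - log10(9.1) = 6.04
pH = 14 - pOH = 14 - 6.04 = 7.96

7.96


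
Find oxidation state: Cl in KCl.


halide: -1
Oxidation number: -1

-1


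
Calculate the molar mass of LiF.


M(LiF) = 1×6.94 + 1×19.0
= 6.94 + 19.0
= 25.94 g/mol

25.94 g/mol


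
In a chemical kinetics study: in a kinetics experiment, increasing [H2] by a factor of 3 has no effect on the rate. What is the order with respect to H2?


rate ∝ [H2]^n
rate ∝ [H2]^0
Order in H2: 0

0


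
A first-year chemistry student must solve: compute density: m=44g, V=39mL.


ρ = mass/volume
= 44/39
= 1.128 g/mL

1.128 g/mL


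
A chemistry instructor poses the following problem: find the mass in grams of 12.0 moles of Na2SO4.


M(Na2SO4) = 142.05 g/mol
mass = n × M = 12.0 × 142.05 = 1704.60 g

1704.60 g


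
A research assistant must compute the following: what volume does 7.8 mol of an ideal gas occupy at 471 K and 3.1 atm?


PV = nRT  (R = 0.08206 L·atm/(mol·K))
V = nRT/P = 7.8×0.08206×471/3.1
= 97.249 L

97.249 L


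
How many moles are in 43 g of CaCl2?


M(CaCl2) = 110.98 g/mol
n = mass/M = 43/110.98 = 0.3875 mol

0.3875 mol


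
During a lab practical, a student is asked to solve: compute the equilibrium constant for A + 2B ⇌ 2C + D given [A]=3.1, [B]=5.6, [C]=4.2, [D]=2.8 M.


Kc = [C]^2[D]/([A][B]^2)
= (4.2^2 × 2.8^1)/(3.1^1 × 5.6^2)
= 49.392/97.216
= 0.5081

0.5081


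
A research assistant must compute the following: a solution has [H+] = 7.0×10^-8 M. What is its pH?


pH = -log10([H+]) = -log10(7.0×10^-8)
= 8 - log10(7.0)
= 8 - 0.85
= 7.15

7.15


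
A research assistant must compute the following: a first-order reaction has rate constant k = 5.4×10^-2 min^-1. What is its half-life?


t½ = ln2/k = 0.693147/(5.4×10^-2 min^-1)
= 12.84 min

12.84 min


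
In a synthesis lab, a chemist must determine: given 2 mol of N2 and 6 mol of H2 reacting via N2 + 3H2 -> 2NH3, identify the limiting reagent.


Mole ratio available / coefficient:
  N2: 2/1 = 2.000
  H2: 6/3 = 2.000
Smaller ratio is limiting.

neither (stoichiometric); N2 and H2 are fully consumed


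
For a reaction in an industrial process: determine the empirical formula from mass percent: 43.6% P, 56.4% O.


Assume 100 g sample. Moles of each element:
  P: 43.6/30.97 = 1.408 mol
  O: 56.4/16.0 = 3.525 mol
Divide by smallest (1.408):
  P: 1.408/1.408 = 1.0
  O: 3.525/1.408 = 2.5
Multiply all ratios by 2 to obtain whole numbers.
Empirical formula: P2O5

P2O5


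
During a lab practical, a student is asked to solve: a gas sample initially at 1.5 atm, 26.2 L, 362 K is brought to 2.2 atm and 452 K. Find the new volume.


P1V1/T1 = P2V2/T2
V2 = P1V1T2/(T1P2)
= 1.5×26.2×452/(362×2.2)
= 22.305 L

22.305 L


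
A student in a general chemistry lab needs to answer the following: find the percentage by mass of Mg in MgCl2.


M(MgCl2) = 1×24.31 + 2×35.45 = 95.21 g/mol
Mass of Mg = 1 × 24.31 = 24.31 g/mol
% Mg = 24.31/95.21 × 100 = 25.53%

25.53%


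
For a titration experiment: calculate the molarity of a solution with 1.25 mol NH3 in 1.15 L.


M = n/V = 1.25/1.15 = 1.087 mol/L

1.087 M


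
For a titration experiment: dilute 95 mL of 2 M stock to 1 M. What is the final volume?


C1V1 = C2V2
2 × 95 = 1 × V2
V2 = 190/1 = 190.0 mL

190.0 mL


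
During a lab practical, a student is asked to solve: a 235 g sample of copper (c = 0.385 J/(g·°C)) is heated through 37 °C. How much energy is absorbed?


q = mcΔT = 235 × 0.385 × 37
= 3347.58 J

3347.58 J


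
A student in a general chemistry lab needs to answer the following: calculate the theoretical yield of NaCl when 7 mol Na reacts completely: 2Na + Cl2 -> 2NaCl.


Mole ratio NaCl:Na = 2:2
n(NaCl) = 7 × 2/2 = 7.000 mol
mass = 7.000 × 58.44 = 409.08 g

409.08 g


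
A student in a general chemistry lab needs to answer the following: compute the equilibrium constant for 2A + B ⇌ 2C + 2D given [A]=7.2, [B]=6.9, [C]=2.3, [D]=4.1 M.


Kc = [C]^2[D]^2/([A]^2[B])
= (2.3^2 × 4.1^2)/(7.2^2 × 6.9^1)
= 88.9249/357.696
= 0.2486

0.2486


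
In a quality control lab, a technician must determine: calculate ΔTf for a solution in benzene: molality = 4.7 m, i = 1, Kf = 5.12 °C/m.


ΔTf = Kf × m × i
= 5.12 × 4.7 × 1
= 24.064 °C

24.064 °C


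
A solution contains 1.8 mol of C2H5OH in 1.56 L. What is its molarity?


M = n/V = 1.8/1.56 = 1.154 mol/L

1.154 M


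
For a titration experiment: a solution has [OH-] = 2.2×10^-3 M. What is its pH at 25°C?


pOH = -log10([OH-]) = -log10(2.2×10^-3)
= 3 - log10(2.2) = 2.66
pH = 14 - pOH = 14 - 2.66 = 11.34

11.34


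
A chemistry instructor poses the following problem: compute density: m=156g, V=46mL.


ρ = mass/volume
= 156/46
= 3.391 g/mL

3.391 g/mL


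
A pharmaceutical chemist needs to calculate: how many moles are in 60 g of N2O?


M(N2O) = 44.02 g/mol
n = mass/M = 60/44.02 = 1.363 mol

1.363 mol


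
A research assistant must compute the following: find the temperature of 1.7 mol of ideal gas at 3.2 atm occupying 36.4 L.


PV = nRT  (R = 0.08206 L·atm/(mol·K))
T = PV/(nR) = 3.2×36.4/(1.7×0.08206)
= 116.48/0.139502
= 834.97 K

834.97 K


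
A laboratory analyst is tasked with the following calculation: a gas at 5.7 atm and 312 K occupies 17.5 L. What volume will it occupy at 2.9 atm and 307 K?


P1V1/T1 = P2V2/T2
V2 = P1V1T2/(T1P2)
= 5.7×17.5×307/(312×2.9)
= 33.845 L

33.845 L


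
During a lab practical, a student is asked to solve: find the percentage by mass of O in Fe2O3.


M(Fe2O3) = 2×55.85 + 3×16.0 = 159.70 g/mol
Mass of O = 3 × 16.0 = 48.00 g/mol
% O = 48.00/159.70 × 100 = 30.06%

30.06%


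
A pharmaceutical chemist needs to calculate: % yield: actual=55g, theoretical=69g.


% yield = actual/theoretical × 100
= 55/69 × 100
= 79.71%

79.71%


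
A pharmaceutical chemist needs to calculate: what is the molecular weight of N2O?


M(N2O) = 2×14.01 + 1×16.0
= 28.02 + 16.0
= 44.02 g/mol

44.02 g/mol


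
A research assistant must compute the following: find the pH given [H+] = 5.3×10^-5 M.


pH = -log10([H+]) = -log10(5.3×10^-5)
= 5 - log10(5.3)
= 5 - 0.72
= 4.28

4.28


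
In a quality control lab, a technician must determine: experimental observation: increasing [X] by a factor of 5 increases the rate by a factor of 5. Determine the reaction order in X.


rate ∝ [X]^n
5^n = 5 → n = 1
Order in X: 1

1


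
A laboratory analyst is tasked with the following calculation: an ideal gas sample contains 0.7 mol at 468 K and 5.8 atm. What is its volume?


PV = nRT  (R = 0.08206 L·atm/(mol·K))
V = nRT/P = 0.7×0.08206×468/5.8
= 4.635 L

4.635 L


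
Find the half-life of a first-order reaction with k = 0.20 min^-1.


t½ = ln2/k = 0.693147/(0.20 min^-1)
= 3.466 min

3.466 min


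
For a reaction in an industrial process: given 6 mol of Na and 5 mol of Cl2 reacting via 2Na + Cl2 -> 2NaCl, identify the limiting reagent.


Mole ratio available / coefficient:
  Na: 6/2 = 3.000
  Cl2: 5/1 = 5.000
Smaller ratio is limiting.

Na


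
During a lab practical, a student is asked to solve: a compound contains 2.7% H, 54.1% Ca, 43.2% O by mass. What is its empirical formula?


Assume 100 g sample. Moles of each element:
  H: 2.7/1.008 = 2.679 mol
  Ca: 54.1/40.08 = 1.35 mol
  O: 43.2/16.0 = 2.7 mol
Divide by smallest (1.35):
  H: 2.679/1.35 = 1.98
  Ca: 1.35/1.35 = 1.0
  O: 2.7/1.35 = 2.0
Empirical formula: CaO2H2

CaO2H2


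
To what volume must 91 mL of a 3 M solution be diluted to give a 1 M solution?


C1V1 = C2V2
3 × 91 = 1 × V2
V2 = 273/1 = 273.0 mL

273.0 mL


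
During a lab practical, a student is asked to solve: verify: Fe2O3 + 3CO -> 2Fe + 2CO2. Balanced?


Equation: Fe2O3 + 3CO -> 2Fe + 2CO2
Check atoms: C: 3≠2, Fe: 2=2, O: 6≠4
Not balanced

No, not balanced


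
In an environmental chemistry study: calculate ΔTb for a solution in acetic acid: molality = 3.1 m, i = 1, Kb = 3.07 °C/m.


ΔTb = Kb × m × i
= 3.07 × 3.1 × 1
= 9.517 °C

9.517 °C


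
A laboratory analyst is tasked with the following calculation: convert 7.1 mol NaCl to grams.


M(NaCl) = 58.44 g/mol
mass = n × M = 7.1 × 58.44 = 414.92 g

414.92 g


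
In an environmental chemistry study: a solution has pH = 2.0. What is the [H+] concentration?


[H+] = 10^(-pH) = 10^(-2.0)
= 1.0×10^-2 M

1.0×10^-2 M


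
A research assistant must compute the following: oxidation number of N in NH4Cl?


x + 4(+1) + (-1) = 0, so x = -3
Oxidation number: -3

-3


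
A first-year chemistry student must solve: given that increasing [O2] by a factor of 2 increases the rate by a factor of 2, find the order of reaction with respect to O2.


rate ∝ [O2]^n
2^n = 2 → n = 1
Order in O2: 1

1


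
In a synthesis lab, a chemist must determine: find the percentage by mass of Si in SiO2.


M(SiO2) = 1×28.09 + 2×16.0 = 60.09 g/mol
Mass of Si = 1 × 28.09 = 28.09 g/mol
% Si = 28.09/60.09 × 100 = 46.75%

46.75%


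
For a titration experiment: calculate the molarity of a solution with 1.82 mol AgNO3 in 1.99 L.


M = n/V = 1.82/1.99 = 0.915 mol/L

0.915 M


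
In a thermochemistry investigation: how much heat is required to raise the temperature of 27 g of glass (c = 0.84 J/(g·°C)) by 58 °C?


q = mcΔT = 27 × 0.84 × 58
= 1315.44 J

1315.44 J


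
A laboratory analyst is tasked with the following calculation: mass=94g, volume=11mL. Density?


ρ = mass/volume
= 94/11
= 8.545 g/mL

8.545 g/mL


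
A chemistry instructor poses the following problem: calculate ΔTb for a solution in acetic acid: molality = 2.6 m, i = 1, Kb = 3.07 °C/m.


ΔTb = Kb × m × i
= 3.07 × 2.6 × 1
= 7.982 °C

7.982 °C


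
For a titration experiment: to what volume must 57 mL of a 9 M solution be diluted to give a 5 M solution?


C1V1 = C2V2
9 × 57 = 5 × V2
V2 = 513/5 = 102.6 mL

102.6 mL


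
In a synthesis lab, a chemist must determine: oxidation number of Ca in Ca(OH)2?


Group 2 metal: +2
Oxidation number: +2

+2


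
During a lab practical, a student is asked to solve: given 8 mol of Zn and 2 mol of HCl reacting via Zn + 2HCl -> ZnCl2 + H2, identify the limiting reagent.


Mole ratio available / coefficient:
  Zn: 8/1 = 8.000
  HCl: 2/2 = 1.000
Smaller ratio is limiting.

HCl


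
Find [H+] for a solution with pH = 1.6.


[H+] = 10^(-pH) = 10^(-1.6)
= 2.51×10^-2 M

2.51×10^-2 M


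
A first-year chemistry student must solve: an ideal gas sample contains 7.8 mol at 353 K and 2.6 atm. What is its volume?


PV = nRT  (R = 0.08206 L·atm/(mol·K))
V = nRT/P = 7.8×0.08206×353/2.6
= 86.902 L

86.902 L


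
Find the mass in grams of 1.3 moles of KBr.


M(KBr) = 119.0 g/mol
mass = n × M = 1.3 × 119.0 = 154.70 g

154.70 g


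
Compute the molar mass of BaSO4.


M(BaSO4) = 1×137.33 + 1×32.07 + 4×16.0
= 137.33 + 32.07 + 64.0
= 233.4 g/mol

233.4 g/mol


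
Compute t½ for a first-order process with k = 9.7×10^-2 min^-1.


t½ = ln2/k = 0.693147/(9.7×10^-2 min^-1)
= 7.146 min

7.146 min


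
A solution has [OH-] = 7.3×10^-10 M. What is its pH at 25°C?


pOH = -log10([OH-]) = -log10(7.3×10^-10)
= 10 - log10(7.3) = 9.14
pH = 14 - pOH = 14 - 9.14 = 4.86

4.86


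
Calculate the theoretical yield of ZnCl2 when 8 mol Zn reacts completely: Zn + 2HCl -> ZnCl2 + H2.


Mole ratio ZnCl2:Zn = 1:1
n(ZnCl2) = 8 × 1/1 = 8.000 mol
mass = 8.000 × 136.28 = 1090.24 g

1090.24 g


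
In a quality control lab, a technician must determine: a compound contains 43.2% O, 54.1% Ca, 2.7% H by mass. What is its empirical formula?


Assume 100 g sample. Moles of each element:
  O: 43.2/16.0 = 2.7 mol
  Ca: 54.1/40.08 = 1.35 mol
  H: 2.7/1.008 = 2.679 mol
Divide by smallest (1.35):
  O: 2.7/1.35 = 2.0
  Ca: 1.35/1.35 = 1.0
  H: 2.679/1.35 = 1.98
Empirical formula: CaO2H2

CaO2H2


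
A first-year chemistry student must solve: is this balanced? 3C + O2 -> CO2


Equation: 3C + O2 -> CO2
Check atoms: C: 3≠1, O: 2=2
Not balanced

No, not balanced


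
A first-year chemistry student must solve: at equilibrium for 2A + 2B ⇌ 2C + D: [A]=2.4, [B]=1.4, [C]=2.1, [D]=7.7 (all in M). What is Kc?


Kc = [C]^2[D]/([A]^2[B]^2)
= (2.1^2 × 7.7^1)/(2.4^2 × 1.4^2)
= 33.957/11.2896
= 3.008

3.008


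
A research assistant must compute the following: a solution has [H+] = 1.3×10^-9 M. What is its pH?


pH = -log10([H+]) = -log10(1.3×10^-9)
= 9 - log10(1.3)
= 9 - 0.11
= 8.89

8.89


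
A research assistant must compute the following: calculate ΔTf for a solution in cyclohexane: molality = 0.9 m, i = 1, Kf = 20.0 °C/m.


ΔTf = Kf × m × i
= 20.0 × 0.9 × 1
= 18.0 °C

18.0 °C


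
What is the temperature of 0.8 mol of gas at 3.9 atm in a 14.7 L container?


PV = nRT  (R = 0.08206 L·atm/(mol·K))
T = PV/(nR) = 3.9×14.7/(0.8×0.08206)
= 57.33/0.065648
= 873.29 K

873.29 K


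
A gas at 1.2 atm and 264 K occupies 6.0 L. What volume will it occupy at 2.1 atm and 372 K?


P1V1/T1 = P2V2/T2
V2 = P1V1T2/(T1P2)
= 1.2×6.0×372/(264×2.1)
= 4.831 L

4.831 L


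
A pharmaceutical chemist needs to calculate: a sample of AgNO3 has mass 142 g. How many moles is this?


M(AgNO3) = 169.88 g/mol
n = mass/M = 142/169.88 = 0.8359 mol

0.8359 mol


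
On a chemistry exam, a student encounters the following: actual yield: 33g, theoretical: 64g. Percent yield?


% yield = actual/theoretical × 100
= 33/64 × 100
= 51.56%

51.56%


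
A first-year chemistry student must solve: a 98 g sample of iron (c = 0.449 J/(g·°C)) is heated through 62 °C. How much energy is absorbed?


q = mcΔT = 98 × 0.449 × 62
= 2728.12 J

2728.12 J


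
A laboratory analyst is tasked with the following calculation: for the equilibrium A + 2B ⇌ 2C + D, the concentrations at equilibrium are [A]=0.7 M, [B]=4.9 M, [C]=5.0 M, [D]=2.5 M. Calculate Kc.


Kc = [C]^2[D]/([A][B]^2)
= (5.0^2 × 2.5^1)/(0.7^1 × 4.9^2)
= 62.5/16.807
= 3.719

3.719


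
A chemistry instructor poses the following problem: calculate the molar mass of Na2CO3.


M(Na2CO3) = 2×22.99 + 1×12.01 + 3×16.0
= 45.98 + 12.01 + 48.0
= 105.99 g/mol

105.99 g/mol


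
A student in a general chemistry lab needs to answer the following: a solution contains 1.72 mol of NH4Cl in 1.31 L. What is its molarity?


M = n/V = 1.72/1.31 = 1.313 mol/L

1.313 M


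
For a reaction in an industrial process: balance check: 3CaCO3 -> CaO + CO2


Equation: 3CaCO3 -> CaO + CO2
Check atoms: C: 3≠1, Ca: 3≠1, O: 9≠3
Not balanced

No, not balanced


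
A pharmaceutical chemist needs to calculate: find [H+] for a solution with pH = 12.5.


[H+] = 10^(-pH) = 10^(-12.5)
= 3.16×10^-13 M

3.16×10^-13 M


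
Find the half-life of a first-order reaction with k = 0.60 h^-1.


t½ = ln2/k = 0.693147/(0.60 h^-1)
= 1.155 h

1.155 h


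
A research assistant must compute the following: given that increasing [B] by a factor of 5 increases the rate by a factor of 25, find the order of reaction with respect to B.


rate ∝ [B]^n
5^n = 25 → n = 2
Order in B: 2

2


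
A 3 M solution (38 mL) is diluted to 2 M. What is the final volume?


C1V1 = C2V2
3 × 38 = 2 × V2
V2 = 114/2 = 57.0 mL

57.0 mL


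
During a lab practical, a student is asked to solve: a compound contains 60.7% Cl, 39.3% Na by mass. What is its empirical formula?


Assume 100 g sample. Moles of each element:
  Cl: 60.7/35.45 = 1.712 mol
  Na: 39.3/22.99 = 1.709 mol
Divide by smallest (1.709):
  Cl: 1.712/1.709 = 1.0
  Na: 1.709/1.709 = 1.0
Empirical formula: NaCl

NaCl


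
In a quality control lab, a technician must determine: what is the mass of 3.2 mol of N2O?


M(N2O) = 44.02 g/mol
mass = n × M = 3.2 × 44.02 = 140.86 g

140.86 g


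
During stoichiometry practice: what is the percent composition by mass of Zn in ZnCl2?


M(ZnCl2) = 1×65.38 + 2×35.45 = 136.28 g/mol
Mass of Zn = 1 × 65.38 = 65.38 g/mol
% Zn = 65.38/136.28 × 100 = 47.97%

47.97%


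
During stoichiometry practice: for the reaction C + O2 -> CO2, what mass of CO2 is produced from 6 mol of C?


Mole ratio CO2:C = 1:1
n(CO2) = 6 × 1/1 = 6.000 mol
mass = 6.000 × 44.01 = 264.06 g

264.06 g


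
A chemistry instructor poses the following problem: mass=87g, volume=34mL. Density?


ρ = mass/volume
= 87/34
= 2.559 g/mL

2.559 g/mL


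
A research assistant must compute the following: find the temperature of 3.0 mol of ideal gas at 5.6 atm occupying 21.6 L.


PV = nRT  (R = 0.08206 L·atm/(mol·K))
T = PV/(nR) = 5.6×21.6/(3.0×0.08206)
= 120.96/0.246180
= 491.35 K

491.35 K


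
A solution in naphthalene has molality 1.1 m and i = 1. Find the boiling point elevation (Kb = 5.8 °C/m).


ΔTb = Kb × m × i
= 5.8 × 1.1 × 1
= 6.38 °C

6.38 °C


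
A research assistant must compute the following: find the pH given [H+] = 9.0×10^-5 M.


pH = -log10([H+]) = -log10(9.0×10^-5)
= 5 - log10(9.0)
= 5 - 0.95
= 4.05

4.05


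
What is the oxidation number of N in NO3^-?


x + 3(-2) = -1, so x = +5
Oxidation number: +5

+5


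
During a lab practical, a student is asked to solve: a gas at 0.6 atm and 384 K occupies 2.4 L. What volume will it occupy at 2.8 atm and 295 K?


P1V1/T1 = P2V2/T2
V2 = P1V1T2/(T1P2)
= 0.6×2.4×295/(384×2.8)
= 0.395 L

0.395 L


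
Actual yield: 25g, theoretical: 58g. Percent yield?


% yield = actual/theoretical × 100
= 25/58 × 100
= 43.1%

43.1%


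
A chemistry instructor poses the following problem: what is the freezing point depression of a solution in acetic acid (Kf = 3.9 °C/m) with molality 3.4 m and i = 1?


ΔTf = Kf × m × i
= 3.9 × 3.4 × 1
= 13.26 °C

13.26 °C


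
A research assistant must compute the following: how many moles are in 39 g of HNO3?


M(HNO3) = 63.02 g/mol
n = mass/M = 39/63.02 = 0.6189 mol

0.6189 mol


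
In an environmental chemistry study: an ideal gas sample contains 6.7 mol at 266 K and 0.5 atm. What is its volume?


PV = nRT  (R = 0.08206 L·atm/(mol·K))
V = nRT/P = 6.7×0.08206×266/0.5
= 292.495 L

292.495 L


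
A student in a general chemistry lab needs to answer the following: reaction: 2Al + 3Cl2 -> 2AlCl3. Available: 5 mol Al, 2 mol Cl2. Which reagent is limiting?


Mole ratio available / coefficient:
  Al: 5/2 = 2.500
  Cl2: 2/3 = 0.667
Smaller ratio is limiting.

Cl2


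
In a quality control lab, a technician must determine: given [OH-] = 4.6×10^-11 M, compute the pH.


pOH = -log10([OH-]) = -log10(4.6×10^-11)
= 11 - log10(4.6) = 10.34
pH = 14 - pOH = 14 - 10.34 = 3.66

3.66


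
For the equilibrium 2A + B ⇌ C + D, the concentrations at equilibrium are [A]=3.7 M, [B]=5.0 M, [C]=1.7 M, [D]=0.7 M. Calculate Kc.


Kc = [C][D]/([A]^2[B])
= (1.7^1 × 0.7^1)/(3.7^2 × 5.0^1)
= 1.19/68.45
= 0.01738

0.01738


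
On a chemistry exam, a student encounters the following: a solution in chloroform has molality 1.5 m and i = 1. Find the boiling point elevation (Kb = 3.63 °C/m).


ΔTb = Kb × m × i
= 3.63 × 1.5 × 1
= 5.445 °C

5.445 °C


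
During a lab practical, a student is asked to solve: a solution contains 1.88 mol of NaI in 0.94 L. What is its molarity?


M = n/V = 1.88/0.94 = 2.000 mol/L

2.000 M


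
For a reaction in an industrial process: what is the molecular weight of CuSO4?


M(CuSO4) = 1×63.55 + 1×32.07 + 4×16.0
= 63.55 + 32.07 + 64.0
= 159.62 g/mol

159.62 g/mol


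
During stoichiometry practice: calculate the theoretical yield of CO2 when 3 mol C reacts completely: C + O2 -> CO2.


Mole ratio CO2:C = 1:1
n(CO2) = 3 × 1/1 = 3.000 mol
mass = 3.000 × 44.01 = 132.03 g

132.03 g


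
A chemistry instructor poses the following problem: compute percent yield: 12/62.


% yield = actual/theoretical × 100
= 12/62 × 100
= 19.35%

19.35%
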